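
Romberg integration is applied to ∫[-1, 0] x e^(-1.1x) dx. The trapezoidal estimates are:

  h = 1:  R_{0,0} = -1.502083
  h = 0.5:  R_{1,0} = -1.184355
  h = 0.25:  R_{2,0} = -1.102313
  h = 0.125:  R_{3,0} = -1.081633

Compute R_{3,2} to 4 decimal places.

Richardson extrapolation on the trapezoidal column (denominator 4−1=3):
R_{2,1} = (4·(-1.102313) − (-1.184355)) / 3 = -1.074966
R_{3,1} = -1.081633 + (-1.081633 − (-1.102313))/3 = -1.074740
R_{3,2} = -1.074740 + (-1.074740 − (-1.074966))/15 = -1.074725

-1.0747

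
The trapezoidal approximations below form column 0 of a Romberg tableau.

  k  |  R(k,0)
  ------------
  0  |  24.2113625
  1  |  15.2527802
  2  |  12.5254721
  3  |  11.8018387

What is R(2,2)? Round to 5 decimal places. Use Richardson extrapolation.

11.57302

Richardson extrapolation on the trapezoidal column (denominator 4−1=3):
R(1,1) = 15.2527802 + (15.2527802 − 24.2113625)/3 = 12.2665861
R(2,1) = (4·12.5254721 − 15.2527802) / 3 = 11.6163694
R(2,2) = (16·11.6163694 − 12.2665861) / 15 = 11.5730216
(Column j=1 coincides with Simpson's rule on the same nodes.)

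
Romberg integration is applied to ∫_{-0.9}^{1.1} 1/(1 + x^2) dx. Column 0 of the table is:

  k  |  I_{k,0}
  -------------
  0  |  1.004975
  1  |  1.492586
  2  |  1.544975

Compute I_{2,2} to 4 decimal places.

Richardson extrapolation on the trapezoidal column (denominator 4−1=3):
I_{1,1} = (4·1.492586 − 1.004975) / 3 = 1.655123
I_{2,1} = 1.544975 + (1.544975 − 1.492586)/3 = 1.562438
I_{2,2} = 1.562438 + (1.562438 − 1.655123)/15 = 1.556259

1.5563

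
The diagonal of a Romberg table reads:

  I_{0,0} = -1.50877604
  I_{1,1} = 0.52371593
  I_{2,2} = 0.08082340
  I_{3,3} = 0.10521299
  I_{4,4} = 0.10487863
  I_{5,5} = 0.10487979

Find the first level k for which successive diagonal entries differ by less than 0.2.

k = 3

|I_{1,1} − I_{0,0}| = 2.03249197 ≥ 0.2
|I_{2,2} − I_{1,1}| = 0.44289253 ≥ 0.2
|I_{3,3} − I_{2,2}| = 0.02438959 < 0.2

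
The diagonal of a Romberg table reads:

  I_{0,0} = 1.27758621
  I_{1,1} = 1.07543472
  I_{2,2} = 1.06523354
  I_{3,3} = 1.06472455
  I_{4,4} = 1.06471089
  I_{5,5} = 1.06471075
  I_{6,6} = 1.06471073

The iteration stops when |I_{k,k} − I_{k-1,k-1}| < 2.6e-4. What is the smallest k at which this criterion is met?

k = 4

|I_{1,1} − I_{0,0}| = 0.20215149 ≥ 2.6e-4
|I_{2,2} − I_{1,1}| = 0.01020118 ≥ 2.6e-4
|I_{3,3} − I_{2,2}| = 0.00050899 ≥ 2.6e-4
|I_{4,4} − I_{3,3}| = 0.00001366 < 2.6e-4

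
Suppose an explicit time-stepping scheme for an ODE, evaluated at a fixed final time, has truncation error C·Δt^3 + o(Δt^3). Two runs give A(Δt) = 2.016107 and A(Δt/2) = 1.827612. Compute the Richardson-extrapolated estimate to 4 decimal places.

1.8007

Extrapolated value = (8·A(Δt/2) − A(Δt)) / (8 − 1)
= (8·1.827612 − 2.016107) / 7
= 12.604789 / 7 = 1.800684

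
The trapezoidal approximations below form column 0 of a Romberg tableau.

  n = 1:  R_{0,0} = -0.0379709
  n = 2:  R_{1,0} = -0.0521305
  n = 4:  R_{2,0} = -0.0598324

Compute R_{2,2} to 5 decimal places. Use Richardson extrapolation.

R_{1,1} = (4·(-0.0521305) − (-0.0379709)) / 3 = -0.0568504
R_{2,1} = (4·(-0.0598324) − (-0.0521305)) / 3 = -0.0623997
R_{2,2} = -0.0623997 + (-0.0623997 − (-0.0568504))/15 = -0.0627697

-0.06277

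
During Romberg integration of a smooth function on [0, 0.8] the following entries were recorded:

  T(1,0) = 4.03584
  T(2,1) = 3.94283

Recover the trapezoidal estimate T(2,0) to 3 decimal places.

3.966

From T(2,1) = (4·T(2,0) − T(1,0))/3, solve for T(2,0):
4·T(2,0) = 3·3.94283 + 4.03584 = 15.86433
T(2,0) = 3.96608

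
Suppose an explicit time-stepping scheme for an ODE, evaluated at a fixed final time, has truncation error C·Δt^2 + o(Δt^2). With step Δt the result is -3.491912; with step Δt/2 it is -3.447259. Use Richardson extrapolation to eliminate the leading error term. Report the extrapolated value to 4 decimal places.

The leading error scales as Δt^2; refining by a factor of 2 reduces it by 2^2 = 4.
Extrapolated value = (4·A(Δt/2) − A(Δt)) / (4 − 1)
= (4·(-3.447259) − (-3.491912)) / 3
= -10.297124 / 3 = -3.432375

-3.4324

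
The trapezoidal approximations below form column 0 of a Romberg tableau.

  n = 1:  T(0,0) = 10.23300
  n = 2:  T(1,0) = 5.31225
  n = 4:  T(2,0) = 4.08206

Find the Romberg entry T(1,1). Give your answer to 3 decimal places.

3.672

Richardson extrapolation on the trapezoidal column (denominator 4−1=3):
T(1,1) = 5.31225 + (5.31225 − 10.23300)/3 = 3.67200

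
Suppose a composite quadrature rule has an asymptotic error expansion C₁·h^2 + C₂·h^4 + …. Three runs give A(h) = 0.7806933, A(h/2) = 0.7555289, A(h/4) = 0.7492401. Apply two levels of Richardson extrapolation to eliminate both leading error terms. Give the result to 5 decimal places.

0.74714

First eliminate the h^2 term (factor 2^2 = 4):
  B₁ = (4·0.7555289 − 0.7806933)/3 = 0.7471408
  B₂ = (4·0.7492401 − 0.7555289)/3 = 0.7471438
Then eliminate the h^4 term (factor 2^4 = 16):
  (16·0.7471438 − 0.7471408)/15 = 0.7471440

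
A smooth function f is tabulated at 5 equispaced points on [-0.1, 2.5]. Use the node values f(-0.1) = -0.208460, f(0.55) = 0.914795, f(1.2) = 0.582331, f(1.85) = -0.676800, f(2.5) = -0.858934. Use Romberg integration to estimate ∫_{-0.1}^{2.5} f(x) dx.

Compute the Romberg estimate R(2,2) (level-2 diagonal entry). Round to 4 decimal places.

R(0,0) (trapezoid, 1 panel, h=2.6000): -1.387612
R(1,0) (trapezoid, 2 panels, h=1.3000): 0.063224
R(2,0) (trapezoid, 4 panels, h=0.6500): 0.186309
R(1,1) = 0.063224 + (0.063224 − (-1.387612))/3 = 0.546836
R(2,1) = 0.186309 + (0.186309 − 0.063224)/3 = 0.227337
R(2,2) = 0.227337 + (0.227337 − 0.546836)/15 = 0.206037

0.2060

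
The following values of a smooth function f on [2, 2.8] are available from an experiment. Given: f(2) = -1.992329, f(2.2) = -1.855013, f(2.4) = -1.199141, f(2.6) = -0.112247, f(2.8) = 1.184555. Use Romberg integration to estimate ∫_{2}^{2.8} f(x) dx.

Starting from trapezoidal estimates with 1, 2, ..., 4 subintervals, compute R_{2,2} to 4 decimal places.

-0.7377

R_{0,0} (trapezoid, 1 panel, h=0.8000): -0.323110
R_{1,0} (trapezoid, 2 panels, h=0.4000): -0.641211
R_{2,0} (trapezoid, 4 panels, h=0.2000): -0.714058
R_{1,1} = -0.641211 + (-0.641211 − (-0.323110))/3 = -0.747245
R_{2,1} = -0.714058 + (-0.714058 − (-0.641211))/3 = -0.738340
R_{2,2} = -0.738340 + (-0.738340 − (-0.747245))/15 = -0.737746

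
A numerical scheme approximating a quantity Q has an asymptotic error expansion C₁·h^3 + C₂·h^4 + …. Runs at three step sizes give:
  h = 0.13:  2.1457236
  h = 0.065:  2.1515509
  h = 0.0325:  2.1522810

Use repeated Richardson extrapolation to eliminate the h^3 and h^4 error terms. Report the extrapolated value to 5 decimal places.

First eliminate the h^3 term (factor 2^3 = 8):
  B₁ = (8·2.1515509 − 2.1457236)/7 = 2.1523834
  B₂ = (8·2.1522810 − 2.1515509)/7 = 2.1523853
Then eliminate the h^4 term (factor 2^4 = 16):
  (16·2.1523853 − 2.1523834)/15 = 2.1523854

2.15239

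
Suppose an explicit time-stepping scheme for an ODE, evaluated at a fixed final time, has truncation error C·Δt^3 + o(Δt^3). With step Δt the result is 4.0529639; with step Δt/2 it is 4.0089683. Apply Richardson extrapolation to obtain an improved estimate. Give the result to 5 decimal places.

Extrapolated value = (8·A(Δt/2) − A(Δt)) / (8 − 1)
= (8·4.0089683 − 4.0529639) / 7
= 28.0187825 / 7 = 4.0026832

4.00268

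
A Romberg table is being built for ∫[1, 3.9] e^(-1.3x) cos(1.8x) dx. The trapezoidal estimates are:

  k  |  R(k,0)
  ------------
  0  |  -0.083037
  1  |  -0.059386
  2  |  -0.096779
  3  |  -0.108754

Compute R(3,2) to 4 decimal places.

-0.1130

Richardson extrapolation on the trapezoidal column (denominator 4−1=3):
R(2,1) = -0.096779 + (-0.096779 − (-0.059386))/3 = -0.109243
R(3,1) = (4·(-0.108754) − (-0.096779)) / 3 = -0.112746
R(3,2) = (16·(-0.112746) − (-0.109243)) / 15 = -0.112980
(Column j=1 coincides with Simpson's rule on the same nodes.)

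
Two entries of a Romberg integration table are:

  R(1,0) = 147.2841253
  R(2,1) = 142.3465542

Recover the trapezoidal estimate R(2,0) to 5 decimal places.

143.58095

From R(2,1) = (4·R(2,0) − R(1,0))/3, solve for R(2,0):
4·R(2,0) = 3·142.3465542 + 147.2841253 = 574.3237879
R(2,0) = 143.5809470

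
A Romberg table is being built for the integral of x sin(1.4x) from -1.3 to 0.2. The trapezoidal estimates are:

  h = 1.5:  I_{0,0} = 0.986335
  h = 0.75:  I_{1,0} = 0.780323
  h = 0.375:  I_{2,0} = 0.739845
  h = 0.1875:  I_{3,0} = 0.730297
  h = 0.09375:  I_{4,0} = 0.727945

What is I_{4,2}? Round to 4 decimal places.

0.7272

I_{3,1} = (4·0.730297 − 0.739845) / 3 = 0.727114
I_{4,1} = (4·0.727945 − 0.730297) / 3 = 0.727161
I_{4,2} = (16·0.727161 − 0.727114) / 15 = 0.727164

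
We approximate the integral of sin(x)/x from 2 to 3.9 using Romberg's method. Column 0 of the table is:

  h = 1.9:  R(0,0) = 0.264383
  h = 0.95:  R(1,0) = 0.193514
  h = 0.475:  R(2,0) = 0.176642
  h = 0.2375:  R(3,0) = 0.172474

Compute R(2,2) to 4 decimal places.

Richardson extrapolation on the trapezoidal column (denominator 4−1=3):
R(1,1) = 0.193514 + (0.193514 − 0.264383)/3 = 0.169891
R(2,1) = 0.176642 + (0.176642 − 0.193514)/3 = 0.171018
R(2,2) = 0.171018 + (0.171018 − 0.169891)/15 = 0.171093
(Column j=1 coincides with Simpson's rule on the same nodes.)

0.1711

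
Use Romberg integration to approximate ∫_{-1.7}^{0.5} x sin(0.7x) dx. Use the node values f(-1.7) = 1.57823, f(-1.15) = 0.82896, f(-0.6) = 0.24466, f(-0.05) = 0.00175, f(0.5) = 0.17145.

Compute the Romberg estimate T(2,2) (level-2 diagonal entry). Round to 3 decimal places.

T(0,0) (trapezoid, 1 panel, h=2.2000): 1.92465
T(1,0) (trapezoid, 2 panels, h=1.1000): 1.23145
T(2,0) (trapezoid, 4 panels, h=0.5500): 1.07262
T(1,1) = 1.23145 + (1.23145 − 1.92465)/3 = 1.00038
T(2,1) = 1.07262 + (1.07262 − 1.23145)/3 = 1.01968
T(2,2) = 1.01968 + (1.01968 − 1.00038)/15 = 1.02097

1.021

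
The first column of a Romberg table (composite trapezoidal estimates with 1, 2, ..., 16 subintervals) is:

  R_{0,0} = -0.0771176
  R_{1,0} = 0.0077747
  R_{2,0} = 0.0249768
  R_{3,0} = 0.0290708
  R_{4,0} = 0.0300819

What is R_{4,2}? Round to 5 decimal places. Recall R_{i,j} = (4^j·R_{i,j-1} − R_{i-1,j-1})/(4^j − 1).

R_{3,1} = 0.0290708 + (0.0290708 − 0.0249768)/3 = 0.0304355
R_{4,1} = 0.0300819 + (0.0300819 − 0.0290708)/3 = 0.0304189
R_{4,2} = 0.0304189 + (0.0304189 − 0.0304355)/15 = 0.0304178
(Column j=1 coincides with Simpson's rule on the same nodes.)

0.03042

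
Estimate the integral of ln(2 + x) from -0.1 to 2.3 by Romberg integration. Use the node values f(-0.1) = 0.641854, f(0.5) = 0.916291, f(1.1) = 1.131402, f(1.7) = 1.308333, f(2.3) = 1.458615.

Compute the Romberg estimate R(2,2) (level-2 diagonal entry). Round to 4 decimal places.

R(0,0) (trapezoid, 1 panel, h=2.4000): 2.520563
R(1,0) (trapezoid, 2 panels, h=1.2000): 2.617964
R(2,0) (trapezoid, 4 panels, h=0.6000): 2.643756
R(1,1) = 2.617964 + (2.617964 − 2.520563)/3 = 2.650431
R(2,1) = 2.643756 + (2.643756 − 2.617964)/3 = 2.652353
R(2,2) = 2.652353 + (2.652353 − 2.650431)/15 = 2.652481

2.6525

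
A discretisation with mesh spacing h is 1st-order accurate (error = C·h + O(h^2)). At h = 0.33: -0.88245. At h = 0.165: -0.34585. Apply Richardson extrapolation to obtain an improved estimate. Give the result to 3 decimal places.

0.191

Extrapolated value = (2·A(h/2) − A(h)) / (2 − 1)
= (2·(-0.34585) − (-0.88245)) / 1
= 0.19075 / 1 = 0.19075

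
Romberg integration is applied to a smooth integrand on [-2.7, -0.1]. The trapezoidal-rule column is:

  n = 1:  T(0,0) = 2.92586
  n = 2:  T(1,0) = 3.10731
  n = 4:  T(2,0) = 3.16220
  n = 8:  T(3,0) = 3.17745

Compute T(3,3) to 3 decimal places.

Richardson extrapolation on the trapezoidal column (denominator 4−1=3):
T(1,1) = (4·3.10731 − 2.92586) / 3 = 3.16779
T(2,1) = 3.16220 + (3.16220 − 3.10731)/3 = 3.18050
T(3,1) = 3.17745 + (3.17745 − 3.16220)/3 = 3.18253
T(2,2) = 3.18050 + (3.18050 − 3.16779)/15 = 3.18135
T(3,2) = (16·3.18253 − 3.18050) / 15 = 3.18267
T(3,3) = (64·3.18267 − 3.18135) / 63 = 3.18269

3.183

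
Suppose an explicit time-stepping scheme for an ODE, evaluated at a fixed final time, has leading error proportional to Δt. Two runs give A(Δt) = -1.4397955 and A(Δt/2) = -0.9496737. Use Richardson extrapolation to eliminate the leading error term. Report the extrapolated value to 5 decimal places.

-0.45955

Extrapolated value = (2·A(Δt/2) − A(Δt)) / (2 − 1)
= (2·(-0.9496737) − (-1.4397955)) / 1
= -0.4595519 / 1 = -0.4595519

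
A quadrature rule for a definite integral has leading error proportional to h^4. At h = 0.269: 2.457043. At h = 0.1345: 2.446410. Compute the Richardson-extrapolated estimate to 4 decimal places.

2.4457

The leading error scales as h^4; refining by a factor of 2 reduces it by 2^4 = 16.
Extrapolated value = (16·A(h/2) − A(h)) / (16 − 1)
= (16·2.446410 − 2.457043) / 15
= 36.685517 / 15 = 2.445701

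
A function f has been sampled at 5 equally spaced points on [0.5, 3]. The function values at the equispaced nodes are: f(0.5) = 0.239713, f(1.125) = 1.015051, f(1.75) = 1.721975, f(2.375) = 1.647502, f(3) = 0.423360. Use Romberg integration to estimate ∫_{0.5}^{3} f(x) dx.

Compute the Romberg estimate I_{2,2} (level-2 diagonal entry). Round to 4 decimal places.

I_{0,0} (trapezoid, 1 panel, h=2.5000): 0.828841
I_{1,0} (trapezoid, 2 panels, h=1.2500): 2.566889
I_{2,0} (trapezoid, 4 panels, h=0.6250): 2.947540
I_{1,1} = 2.566889 + (2.566889 − 0.828841)/3 = 3.146238
I_{2,1} = 2.947540 + (2.947540 − 2.566889)/3 = 3.074424
I_{2,2} = 3.074424 + (3.074424 − 3.146238)/15 = 3.069636

3.0696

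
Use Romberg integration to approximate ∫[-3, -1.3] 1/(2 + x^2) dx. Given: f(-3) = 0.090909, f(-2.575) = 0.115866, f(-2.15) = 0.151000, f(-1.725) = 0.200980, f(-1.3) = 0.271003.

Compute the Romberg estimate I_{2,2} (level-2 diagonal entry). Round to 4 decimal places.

I_{0,0} (trapezoid, 1 panel, h=1.7000): 0.307625
I_{1,0} (trapezoid, 2 panels, h=0.8500): 0.282163
I_{2,0} (trapezoid, 4 panels, h=0.4250): 0.275741
I_{1,1} = 0.282163 + (0.282163 − 0.307625)/3 = 0.273676
I_{2,1} = 0.275741 + (0.275741 − 0.282163)/3 = 0.273600
I_{2,2} = 0.273600 + (0.273600 − 0.273676)/15 = 0.273595

0.2736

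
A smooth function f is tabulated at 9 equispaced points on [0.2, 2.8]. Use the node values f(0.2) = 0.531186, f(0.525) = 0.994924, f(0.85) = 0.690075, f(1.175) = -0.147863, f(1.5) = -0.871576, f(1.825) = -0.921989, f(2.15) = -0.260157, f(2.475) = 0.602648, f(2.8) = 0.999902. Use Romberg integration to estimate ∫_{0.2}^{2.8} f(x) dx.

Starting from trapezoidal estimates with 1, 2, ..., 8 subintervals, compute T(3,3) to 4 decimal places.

0.2953

T(0,0) (trapezoid, 1 panel, h=2.6000): 1.990414
T(1,0) (trapezoid, 2 panels, h=1.3000): -0.137842
T(2,0) (trapezoid, 4 panels, h=0.6500): 0.210526
T(3,0) (trapezoid, 8 panels, h=0.3250): 0.276772
T(1,1) = -0.137842 + (-0.137842 − 1.990414)/3 = -0.847261
T(2,1) = 0.210526 + (0.210526 − (-0.137842))/3 = 0.326649
T(3,1) = 0.276772 + (0.276772 − 0.210526)/3 = 0.298854
T(2,2) = 0.326649 + (0.326649 − (-0.847261))/15 = 0.404910
T(3,2) = 0.298854 + (0.298854 − 0.326649)/15 = 0.297001
T(3,3) = 0.297001 + (0.297001 − 0.404910)/63 = 0.295288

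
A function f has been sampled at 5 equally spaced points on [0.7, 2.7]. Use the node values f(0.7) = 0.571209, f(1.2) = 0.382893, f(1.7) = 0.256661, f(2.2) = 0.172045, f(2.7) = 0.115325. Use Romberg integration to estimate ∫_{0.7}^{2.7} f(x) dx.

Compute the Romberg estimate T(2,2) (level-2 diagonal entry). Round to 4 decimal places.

0.5699

T(0,0) (trapezoid, 1 panel, h=2.0000): 0.686534
T(1,0) (trapezoid, 2 panels, h=1.0000): 0.599928
T(2,0) (trapezoid, 4 panels, h=0.5000): 0.577433
T(1,1) = 0.599928 + (0.599928 − 0.686534)/3 = 0.571059
T(2,1) = 0.577433 + (0.577433 − 0.599928)/3 = 0.569935
T(2,2) = 0.569935 + (0.569935 − 0.571059)/15 = 0.569860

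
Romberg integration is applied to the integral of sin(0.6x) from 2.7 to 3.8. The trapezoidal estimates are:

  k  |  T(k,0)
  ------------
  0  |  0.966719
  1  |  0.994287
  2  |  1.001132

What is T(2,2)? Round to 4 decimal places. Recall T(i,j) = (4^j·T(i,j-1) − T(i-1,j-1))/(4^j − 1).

1.0034

Richardson extrapolation on the trapezoidal column (denominator 4−1=3):
T(1,1) = 0.994287 + (0.994287 − 0.966719)/3 = 1.003476
T(2,1) = 1.001132 + (1.001132 − 0.994287)/3 = 1.003414
T(2,2) = 1.003414 + (1.003414 − 1.003476)/15 = 1.003410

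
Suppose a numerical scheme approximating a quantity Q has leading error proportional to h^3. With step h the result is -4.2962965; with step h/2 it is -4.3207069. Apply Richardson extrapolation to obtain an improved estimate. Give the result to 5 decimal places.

The leading error scales as h^3; refining by a factor of 2 reduces it by 2^3 = 8.
Extrapolated value = (8·A(h/2) − A(h)) / (8 − 1)
= (8·(-4.3207069) − (-4.2962965)) / 7
= -30.2693587 / 7 = -4.3241941

-4.32419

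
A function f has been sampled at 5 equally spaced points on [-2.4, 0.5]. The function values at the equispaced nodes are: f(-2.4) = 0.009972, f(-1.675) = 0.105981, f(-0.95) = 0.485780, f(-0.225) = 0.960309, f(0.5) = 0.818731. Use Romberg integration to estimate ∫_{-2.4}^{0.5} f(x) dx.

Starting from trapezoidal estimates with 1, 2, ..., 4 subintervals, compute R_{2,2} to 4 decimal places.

R_{0,0} (trapezoid, 1 panel, h=2.9000): 1.201619
R_{1,0} (trapezoid, 2 panels, h=1.4500): 1.305191
R_{2,0} (trapezoid, 4 panels, h=0.7250): 1.425656
R_{1,1} = 1.305191 + (1.305191 − 1.201619)/3 = 1.339715
R_{2,1} = 1.425656 + (1.425656 − 1.305191)/3 = 1.465811
R_{2,2} = 1.465811 + (1.465811 − 1.339715)/15 = 1.474217

1.4742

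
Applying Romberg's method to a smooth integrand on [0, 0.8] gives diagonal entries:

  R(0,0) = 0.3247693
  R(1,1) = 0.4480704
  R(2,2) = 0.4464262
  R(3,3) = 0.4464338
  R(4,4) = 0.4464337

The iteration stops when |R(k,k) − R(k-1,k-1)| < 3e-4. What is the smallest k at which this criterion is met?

k = 3

|R(1,1) − R(0,0)| = 0.1233011 ≥ 3e-4
|R(2,2) − R(1,1)| = 0.0016442 ≥ 3e-4
|R(3,3) − R(2,2)| = 0.0000076 < 3e-4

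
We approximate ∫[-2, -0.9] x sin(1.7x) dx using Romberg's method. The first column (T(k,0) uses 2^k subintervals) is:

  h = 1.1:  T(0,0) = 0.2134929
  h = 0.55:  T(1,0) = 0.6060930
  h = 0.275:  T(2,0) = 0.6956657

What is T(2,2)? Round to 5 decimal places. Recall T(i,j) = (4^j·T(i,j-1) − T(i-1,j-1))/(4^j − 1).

0.72476

Richardson extrapolation on the trapezoidal column (denominator 4−1=3):
T(1,1) = (4·0.6060930 − 0.2134929) / 3 = 0.7369597
T(2,1) = 0.6956657 + (0.6956657 − 0.6060930)/3 = 0.7255233
T(2,2) = 0.7255233 + (0.7255233 − 0.7369597)/15 = 0.7247609
(Column j=1 coincides with Simpson's rule on the same nodes.)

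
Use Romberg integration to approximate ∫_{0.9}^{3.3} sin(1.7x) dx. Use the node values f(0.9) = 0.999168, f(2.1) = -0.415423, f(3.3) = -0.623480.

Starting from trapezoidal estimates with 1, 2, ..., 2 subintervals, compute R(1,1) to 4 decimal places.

-0.5144

R(0,0) (trapezoid, 1 panel, h=2.4000): 0.450826
R(1,0) (trapezoid, 2 panels, h=1.2000): -0.273095
R(1,1) = -0.273095 + (-0.273095 − 0.450826)/3 = -0.514402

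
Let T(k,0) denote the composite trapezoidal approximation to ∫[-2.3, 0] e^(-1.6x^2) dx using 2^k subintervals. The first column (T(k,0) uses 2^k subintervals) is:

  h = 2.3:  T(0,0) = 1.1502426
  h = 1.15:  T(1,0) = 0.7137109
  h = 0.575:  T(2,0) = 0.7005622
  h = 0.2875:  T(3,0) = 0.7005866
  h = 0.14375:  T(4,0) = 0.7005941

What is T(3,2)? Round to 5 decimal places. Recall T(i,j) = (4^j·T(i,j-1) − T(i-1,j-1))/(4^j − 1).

0.70089

T(2,1) = (4·0.7005622 − 0.7137109) / 3 = 0.6961793
T(3,1) = (4·0.7005866 − 0.7005622) / 3 = 0.7005947
T(3,2) = (16·0.7005947 − 0.6961793) / 15 = 0.7008891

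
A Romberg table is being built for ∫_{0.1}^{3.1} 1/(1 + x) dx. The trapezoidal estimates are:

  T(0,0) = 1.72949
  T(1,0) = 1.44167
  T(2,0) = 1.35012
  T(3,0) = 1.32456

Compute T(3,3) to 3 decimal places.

Richardson extrapolation on the trapezoidal column (denominator 4−1=3):
T(1,1) = 1.44167 + (1.44167 − 1.72949)/3 = 1.34573
T(2,1) = (4·1.35012 − 1.44167) / 3 = 1.31960
T(3,1) = 1.32456 + (1.32456 − 1.35012)/3 = 1.31604
T(2,2) = 1.31960 + (1.31960 − 1.34573)/15 = 1.31786
T(3,2) = 1.31604 + (1.31604 − 1.31960)/15 = 1.31580
T(3,3) = 1.31580 + (1.31580 − 1.31786)/63 = 1.31577

1.316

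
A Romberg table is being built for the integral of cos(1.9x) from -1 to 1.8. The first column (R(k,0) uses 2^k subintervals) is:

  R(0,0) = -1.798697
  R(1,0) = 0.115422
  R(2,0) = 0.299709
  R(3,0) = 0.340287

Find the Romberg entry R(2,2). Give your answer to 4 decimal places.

0.3350

Richardson extrapolation on the trapezoidal column (denominator 4−1=3):
R(1,1) = (4·0.115422 − (-1.798697)) / 3 = 0.753462
R(2,1) = 0.299709 + (0.299709 − 0.115422)/3 = 0.361138
R(2,2) = 0.361138 + (0.361138 − 0.753462)/15 = 0.334983
(Column j=1 coincides with Simpson's rule on the same nodes.)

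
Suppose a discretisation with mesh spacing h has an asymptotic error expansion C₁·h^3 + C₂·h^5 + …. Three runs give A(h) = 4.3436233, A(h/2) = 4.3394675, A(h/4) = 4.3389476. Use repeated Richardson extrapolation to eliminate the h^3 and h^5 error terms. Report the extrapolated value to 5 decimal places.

First eliminate the h^3 term (factor 2^3 = 8):
  B₁ = (8·4.3394675 − 4.3436233)/7 = 4.3388738
  B₂ = (8·4.3389476 − 4.3394675)/7 = 4.3388733
Then eliminate the h^5 term (factor 2^5 = 32):
  (32·4.3388733 − 4.3388738)/31 = 4.3388733

4.33887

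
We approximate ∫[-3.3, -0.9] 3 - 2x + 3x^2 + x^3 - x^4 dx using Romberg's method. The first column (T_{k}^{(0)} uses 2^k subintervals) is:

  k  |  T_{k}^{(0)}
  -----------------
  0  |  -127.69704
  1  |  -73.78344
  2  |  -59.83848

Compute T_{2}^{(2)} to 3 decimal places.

-55.149

T_{1}^{(1)} = (4·(-73.78344) − (-127.69704)) / 3 = -55.81224
T_{2}^{(1)} = -59.83848 + (-59.83848 − (-73.78344))/3 = -55.19016
T_{2}^{(2)} = -55.19016 + (-55.19016 − (-55.81224))/15 = -55.14869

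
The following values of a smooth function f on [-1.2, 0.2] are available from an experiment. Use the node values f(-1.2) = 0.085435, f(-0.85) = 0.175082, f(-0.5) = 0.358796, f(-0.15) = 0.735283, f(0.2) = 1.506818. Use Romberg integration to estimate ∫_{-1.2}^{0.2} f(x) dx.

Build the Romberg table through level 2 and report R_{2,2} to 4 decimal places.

0.6935

R_{0,0} (trapezoid, 1 panel, h=1.4000): 1.114577
R_{1,0} (trapezoid, 2 panels, h=0.7000): 0.808446
R_{2,0} (trapezoid, 4 panels, h=0.3500): 0.722851
R_{1,1} = 0.808446 + (0.808446 − 1.114577)/3 = 0.706402
R_{2,1} = 0.722851 + (0.722851 − 0.808446)/3 = 0.694319
R_{2,2} = 0.694319 + (0.694319 − 0.706402)/15 = 0.693513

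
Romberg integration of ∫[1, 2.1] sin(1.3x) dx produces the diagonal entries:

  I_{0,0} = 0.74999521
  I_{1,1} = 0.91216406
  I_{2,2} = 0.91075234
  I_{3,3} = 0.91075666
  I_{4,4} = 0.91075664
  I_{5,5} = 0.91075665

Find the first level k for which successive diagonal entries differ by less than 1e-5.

|I_{1,1} − I_{0,0}| = 0.16216885 ≥ 1e-5
|I_{2,2} − I_{1,1}| = 0.00141172 ≥ 1e-5
|I_{3,3} − I_{2,2}| = 0.00000432 < 1e-5

k = 3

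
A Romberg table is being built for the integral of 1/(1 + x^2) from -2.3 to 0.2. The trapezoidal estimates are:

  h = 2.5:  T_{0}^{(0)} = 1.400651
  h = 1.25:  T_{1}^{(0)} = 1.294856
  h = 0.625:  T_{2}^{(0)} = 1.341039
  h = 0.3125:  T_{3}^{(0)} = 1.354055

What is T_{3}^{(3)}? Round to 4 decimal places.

1.3585

Richardson extrapolation on the trapezoidal column (denominator 4−1=3):
T_{1}^{(1)} = (4·1.294856 − 1.400651) / 3 = 1.259591
T_{2}^{(1)} = (4·1.341039 − 1.294856) / 3 = 1.356433
T_{3}^{(1)} = 1.354055 + (1.354055 − 1.341039)/3 = 1.358394
T_{2}^{(2)} = 1.356433 + (1.356433 − 1.259591)/15 = 1.362889
T_{3}^{(2)} = (16·1.358394 − 1.356433) / 15 = 1.358525
T_{3}^{(3)} = (64·1.358525 − 1.362889) / 63 = 1.358456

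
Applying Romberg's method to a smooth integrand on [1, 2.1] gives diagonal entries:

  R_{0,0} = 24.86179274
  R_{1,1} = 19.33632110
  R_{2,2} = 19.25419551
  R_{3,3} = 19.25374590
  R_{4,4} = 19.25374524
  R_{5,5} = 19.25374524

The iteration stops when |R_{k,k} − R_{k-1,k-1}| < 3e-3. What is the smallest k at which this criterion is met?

k = 3

|R_{1,1} − R_{0,0}| = 5.52547164 ≥ 3e-3
|R_{2,2} − R_{1,1}| = 0.08212559 ≥ 3e-3
|R_{3,3} − R_{2,2}| = 0.00044961 < 3e-3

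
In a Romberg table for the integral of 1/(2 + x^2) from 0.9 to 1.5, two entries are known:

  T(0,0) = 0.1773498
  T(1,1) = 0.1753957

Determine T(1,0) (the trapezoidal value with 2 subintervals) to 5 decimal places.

From T(1,1) = (4·T(1,0) − T(0,0))/3, solve for T(1,0):
4·T(1,0) = 3·0.1753957 + 0.1773498 = 0.7035369
T(1,0) = 0.1758842

0.17588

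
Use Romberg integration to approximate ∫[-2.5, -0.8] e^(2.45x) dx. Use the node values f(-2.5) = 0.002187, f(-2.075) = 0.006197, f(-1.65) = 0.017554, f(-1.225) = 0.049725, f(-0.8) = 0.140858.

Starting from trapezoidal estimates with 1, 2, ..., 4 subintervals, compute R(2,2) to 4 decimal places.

R(0,0) (trapezoid, 1 panel, h=1.7000): 0.121588
R(1,0) (trapezoid, 2 panels, h=0.8500): 0.075715
R(2,0) (trapezoid, 4 panels, h=0.4250): 0.061624
R(1,1) = 0.075715 + (0.075715 − 0.121588)/3 = 0.060424
R(2,1) = 0.061624 + (0.061624 − 0.075715)/3 = 0.056927
R(2,2) = 0.056927 + (0.056927 − 0.060424)/15 = 0.056694

0.0567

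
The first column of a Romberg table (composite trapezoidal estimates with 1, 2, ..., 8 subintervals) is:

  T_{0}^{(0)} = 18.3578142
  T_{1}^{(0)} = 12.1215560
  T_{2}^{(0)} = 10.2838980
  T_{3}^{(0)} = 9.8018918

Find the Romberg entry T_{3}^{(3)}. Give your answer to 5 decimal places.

9.63910

Richardson extrapolation on the trapezoidal column (denominator 4−1=3):
T_{1}^{(1)} = 12.1215560 + (12.1215560 − 18.3578142)/3 = 10.0428033
T_{2}^{(1)} = (4·10.2838980 − 12.1215560) / 3 = 9.6713453
T_{3}^{(1)} = (4·9.8018918 − 10.2838980) / 3 = 9.6412231
T_{2}^{(2)} = 9.6713453 + (9.6713453 − 10.0428033)/15 = 9.6465814
T_{3}^{(2)} = 9.6412231 + (9.6412231 − 9.6713453)/15 = 9.6392150
T_{3}^{(3)} = (64·9.6392150 − 9.6465814) / 63 = 9.6390981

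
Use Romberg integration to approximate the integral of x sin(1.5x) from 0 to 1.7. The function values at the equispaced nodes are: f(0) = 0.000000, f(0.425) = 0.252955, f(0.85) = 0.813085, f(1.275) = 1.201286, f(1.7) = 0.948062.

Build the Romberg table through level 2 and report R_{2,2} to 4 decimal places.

R_{0,0} (trapezoid, 1 panel, h=1.7000): 0.805853
R_{1,0} (trapezoid, 2 panels, h=0.8500): 1.094049
R_{2,0} (trapezoid, 4 panels, h=0.4250): 1.165077
R_{1,1} = 1.094049 + (1.094049 − 0.805853)/3 = 1.190114
R_{2,1} = 1.165077 + (1.165077 − 1.094049)/3 = 1.188753
R_{2,2} = 1.188753 + (1.188753 − 1.190114)/15 = 1.188662

1.1887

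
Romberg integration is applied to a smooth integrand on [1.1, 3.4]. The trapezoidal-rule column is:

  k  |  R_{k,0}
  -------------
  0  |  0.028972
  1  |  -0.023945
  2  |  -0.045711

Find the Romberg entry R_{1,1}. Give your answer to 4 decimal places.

Richardson extrapolation on the trapezoidal column (denominator 4−1=3):
R_{1,1} = (4·(-0.023945) − 0.028972) / 3 = -0.041584
(Column j=1 coincides with Simpson's rule on the same nodes.)

-0.0416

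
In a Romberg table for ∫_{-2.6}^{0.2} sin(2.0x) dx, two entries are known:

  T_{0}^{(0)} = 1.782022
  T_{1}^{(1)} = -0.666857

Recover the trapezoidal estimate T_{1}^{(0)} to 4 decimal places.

-0.0546

From T_{1}^{(1)} = (4·T_{1}^{(0)} − T_{0}^{(0)})/3, solve for T_{1}^{(0)}:
4·T_{1}^{(0)} = 3·(-0.666857) + 1.782022 = -0.218549
T_{1}^{(0)} = -0.054637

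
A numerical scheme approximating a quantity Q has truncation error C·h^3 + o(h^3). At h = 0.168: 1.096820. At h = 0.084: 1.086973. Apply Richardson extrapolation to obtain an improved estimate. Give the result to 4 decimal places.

1.0856

Extrapolated value = (8·A(h/2) − A(h)) / (8 − 1)
= (8·1.086973 − 1.096820) / 7
= 7.598964 / 7 = 1.085566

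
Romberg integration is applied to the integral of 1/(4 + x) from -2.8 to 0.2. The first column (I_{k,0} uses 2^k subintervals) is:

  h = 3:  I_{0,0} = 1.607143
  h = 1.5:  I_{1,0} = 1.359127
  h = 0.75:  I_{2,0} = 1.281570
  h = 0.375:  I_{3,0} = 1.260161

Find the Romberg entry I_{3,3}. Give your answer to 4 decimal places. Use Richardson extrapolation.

Richardson extrapolation on the trapezoidal column (denominator 4−1=3):
I_{1,1} = (4·1.359127 − 1.607143) / 3 = 1.276455
I_{2,1} = (4·1.281570 − 1.359127) / 3 = 1.255718
I_{3,1} = (4·1.260161 − 1.281570) / 3 = 1.253025
I_{2,2} = (16·1.255718 − 1.276455) / 15 = 1.254336
I_{3,2} = 1.253025 + (1.253025 − 1.255718)/15 = 1.252845
I_{3,3} = (64·1.252845 − 1.254336) / 63 = 1.252821

1.2528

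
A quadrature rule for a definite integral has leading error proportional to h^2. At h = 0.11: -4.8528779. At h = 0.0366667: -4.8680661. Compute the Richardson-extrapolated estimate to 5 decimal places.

-4.86996

The leading error scales as h^2; refining by a factor of 3 reduces it by 3^2 = 9.
Extrapolated value = (9·A(h/3) − A(h)) / (9 − 1)
= (9·(-4.8680661) − (-4.8528779)) / 8
= -38.9597170 / 8 = -4.8699646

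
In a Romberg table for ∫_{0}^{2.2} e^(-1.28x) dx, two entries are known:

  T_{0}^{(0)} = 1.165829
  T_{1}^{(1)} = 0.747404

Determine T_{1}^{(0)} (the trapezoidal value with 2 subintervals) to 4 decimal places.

0.8520

From T_{1}^{(1)} = (4·T_{1}^{(0)} − T_{0}^{(0)})/3, solve for T_{1}^{(0)}:
4·T_{1}^{(0)} = 3·0.747404 + 1.165829 = 3.408041
T_{1}^{(0)} = 0.852010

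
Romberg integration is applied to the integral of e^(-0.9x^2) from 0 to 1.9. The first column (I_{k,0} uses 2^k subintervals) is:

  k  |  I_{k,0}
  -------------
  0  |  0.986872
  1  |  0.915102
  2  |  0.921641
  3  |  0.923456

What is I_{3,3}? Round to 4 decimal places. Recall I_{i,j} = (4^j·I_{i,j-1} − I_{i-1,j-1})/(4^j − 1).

0.9240

Richardson extrapolation on the trapezoidal column (denominator 4−1=3):
I_{1,1} = (4·0.915102 − 0.986872) / 3 = 0.891179
I_{2,1} = (4·0.921641 − 0.915102) / 3 = 0.923821
I_{3,1} = 0.923456 + (0.923456 − 0.921641)/3 = 0.924061
I_{2,2} = (16·0.923821 − 0.891179) / 15 = 0.925997
I_{3,2} = (16·0.924061 − 0.923821) / 15 = 0.924077
I_{3,3} = (64·0.924077 − 0.925997) / 63 = 0.924047
(Column j=1 coincides with Simpson's rule on the same nodes.)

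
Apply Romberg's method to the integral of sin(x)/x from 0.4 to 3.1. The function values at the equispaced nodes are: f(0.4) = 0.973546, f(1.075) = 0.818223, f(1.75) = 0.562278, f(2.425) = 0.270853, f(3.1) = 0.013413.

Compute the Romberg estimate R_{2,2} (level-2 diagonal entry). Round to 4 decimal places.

R_{0,0} (trapezoid, 1 panel, h=2.7000): 1.332395
R_{1,0} (trapezoid, 2 panels, h=1.3500): 1.425273
R_{2,0} (trapezoid, 4 panels, h=0.6750): 1.447763
R_{1,1} = 1.425273 + (1.425273 − 1.332395)/3 = 1.456232
R_{2,1} = 1.447763 + (1.447763 − 1.425273)/3 = 1.455260
R_{2,2} = 1.455260 + (1.455260 − 1.456232)/15 = 1.455195

1.4552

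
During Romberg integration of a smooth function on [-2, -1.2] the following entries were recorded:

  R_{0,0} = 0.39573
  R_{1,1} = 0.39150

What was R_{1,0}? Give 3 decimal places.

From R_{1,1} = (4·R_{1,0} − R_{0,0})/3, solve for R_{1,0}:
4·R_{1,0} = 3·0.39150 + 0.39573 = 1.57023
R_{1,0} = 0.39256

0.393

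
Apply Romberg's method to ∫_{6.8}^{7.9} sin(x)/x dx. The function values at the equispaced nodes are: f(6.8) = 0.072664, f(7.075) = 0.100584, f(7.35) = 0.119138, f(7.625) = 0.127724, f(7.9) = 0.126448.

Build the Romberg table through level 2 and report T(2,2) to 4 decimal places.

T(0,0) (trapezoid, 1 panel, h=1.1000): 0.109512
T(1,0) (trapezoid, 2 panels, h=0.5500): 0.120282
T(2,0) (trapezoid, 4 panels, h=0.2750): 0.122926
T(1,1) = 0.120282 + (0.120282 − 0.109512)/3 = 0.123872
T(2,1) = 0.122926 + (0.122926 − 0.120282)/3 = 0.123807
T(2,2) = 0.123807 + (0.123807 − 0.123872)/15 = 0.123803

0.1238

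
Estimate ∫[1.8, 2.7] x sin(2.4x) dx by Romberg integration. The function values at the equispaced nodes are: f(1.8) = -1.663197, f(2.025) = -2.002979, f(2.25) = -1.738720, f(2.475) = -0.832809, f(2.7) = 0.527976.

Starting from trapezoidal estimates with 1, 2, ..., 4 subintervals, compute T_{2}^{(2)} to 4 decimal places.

T_{0}^{(0)} (trapezoid, 1 panel, h=0.9000): -0.510849
T_{1}^{(0)} (trapezoid, 2 panels, h=0.4500): -1.037849
T_{2}^{(0)} (trapezoid, 4 panels, h=0.2250): -1.156977
T_{1}^{(1)} = -1.037849 + (-1.037849 − (-0.510849))/3 = -1.213516
T_{2}^{(1)} = -1.156977 + (-1.156977 − (-1.037849))/3 = -1.196686
T_{2}^{(2)} = -1.196686 + (-1.196686 − (-1.213516))/15 = -1.195564

-1.1956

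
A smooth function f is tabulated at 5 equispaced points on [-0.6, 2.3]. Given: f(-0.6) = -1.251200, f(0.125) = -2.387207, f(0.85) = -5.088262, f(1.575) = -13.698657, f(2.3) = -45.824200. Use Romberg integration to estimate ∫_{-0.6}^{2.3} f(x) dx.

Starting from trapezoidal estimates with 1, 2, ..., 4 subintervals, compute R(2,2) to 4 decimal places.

-29.1719

R(0,0) (trapezoid, 1 panel, h=2.9000): -68.259330
R(1,0) (trapezoid, 2 panels, h=1.4500): -41.507645
R(2,0) (trapezoid, 4 panels, h=0.7250): -32.416074
R(1,1) = -41.507645 + (-41.507645 − (-68.259330))/3 = -32.590417
R(2,1) = -32.416074 + (-32.416074 − (-41.507645))/3 = -29.385550
R(2,2) = -29.385550 + (-29.385550 − (-32.590417))/15 = -29.171892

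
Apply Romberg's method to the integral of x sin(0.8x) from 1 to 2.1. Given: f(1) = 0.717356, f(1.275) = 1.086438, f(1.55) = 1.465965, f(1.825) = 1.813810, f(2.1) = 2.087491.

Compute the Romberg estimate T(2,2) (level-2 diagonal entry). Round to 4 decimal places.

T(0,0) (trapezoid, 1 panel, h=1.1000): 1.542666
T(1,0) (trapezoid, 2 panels, h=0.5500): 1.577614
T(2,0) (trapezoid, 4 panels, h=0.2750): 1.586375
T(1,1) = 1.577614 + (1.577614 − 1.542666)/3 = 1.589263
T(2,1) = 1.586375 + (1.586375 − 1.577614)/3 = 1.589295
T(2,2) = 1.589295 + (1.589295 − 1.589263)/15 = 1.589297

1.5893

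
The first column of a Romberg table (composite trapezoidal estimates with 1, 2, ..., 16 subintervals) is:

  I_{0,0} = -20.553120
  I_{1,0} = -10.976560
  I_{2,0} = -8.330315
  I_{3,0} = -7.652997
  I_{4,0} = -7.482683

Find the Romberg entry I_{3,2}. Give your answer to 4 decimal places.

-7.4258

Richardson extrapolation on the trapezoidal column (denominator 4−1=3):
I_{2,1} = (4·(-8.330315) − (-10.976560)) / 3 = -7.448233
I_{3,1} = -7.652997 + (-7.652997 − (-8.330315))/3 = -7.427224
I_{3,2} = (16·(-7.427224) − (-7.448233)) / 15 = -7.425823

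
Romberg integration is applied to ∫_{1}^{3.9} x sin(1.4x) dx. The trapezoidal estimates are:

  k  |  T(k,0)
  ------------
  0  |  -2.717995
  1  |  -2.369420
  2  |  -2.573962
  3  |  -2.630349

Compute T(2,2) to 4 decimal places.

T(1,1) = -2.369420 + (-2.369420 − (-2.717995))/3 = -2.253228
T(2,1) = -2.573962 + (-2.573962 − (-2.369420))/3 = -2.642143
T(2,2) = -2.642143 + (-2.642143 − (-2.253228))/15 = -2.668071
(Column j=1 coincides with Simpson's rule on the same nodes.)

-2.6681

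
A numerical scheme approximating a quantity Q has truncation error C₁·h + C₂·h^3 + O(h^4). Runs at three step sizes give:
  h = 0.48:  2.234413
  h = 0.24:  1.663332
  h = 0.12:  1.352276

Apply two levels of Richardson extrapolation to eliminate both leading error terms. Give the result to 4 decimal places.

First eliminate the h term (factor 2^1 = 2):
  B₁ = (2·1.663332 − 2.234413)/1 = 1.092251
  B₂ = (2·1.352276 − 1.663332)/1 = 1.041220
Then eliminate the h^3 term (factor 2^3 = 8):
  (8·1.041220 − 1.092251)/7 = 1.033930

1.0339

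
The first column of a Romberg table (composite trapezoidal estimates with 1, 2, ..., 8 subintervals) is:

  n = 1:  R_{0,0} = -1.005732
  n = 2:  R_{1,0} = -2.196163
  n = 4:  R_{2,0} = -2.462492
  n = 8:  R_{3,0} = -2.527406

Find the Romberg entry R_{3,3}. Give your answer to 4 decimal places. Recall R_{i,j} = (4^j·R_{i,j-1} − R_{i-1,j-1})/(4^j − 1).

R_{1,1} = -2.196163 + (-2.196163 − (-1.005732))/3 = -2.592973
R_{2,1} = -2.462492 + (-2.462492 − (-2.196163))/3 = -2.551268
R_{3,1} = (4·(-2.527406) − (-2.462492)) / 3 = -2.549044
R_{2,2} = -2.551268 + (-2.551268 − (-2.592973))/15 = -2.548488
R_{3,2} = (16·(-2.549044) − (-2.551268)) / 15 = -2.548896
R_{3,3} = (64·(-2.548896) − (-2.548488)) / 63 = -2.548902

-2.5489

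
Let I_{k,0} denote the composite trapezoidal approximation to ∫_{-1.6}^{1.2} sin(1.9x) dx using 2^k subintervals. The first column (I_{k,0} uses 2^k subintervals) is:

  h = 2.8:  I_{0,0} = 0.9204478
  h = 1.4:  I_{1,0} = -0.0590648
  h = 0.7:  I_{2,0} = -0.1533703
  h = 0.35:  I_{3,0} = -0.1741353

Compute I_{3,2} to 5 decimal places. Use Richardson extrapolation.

I_{2,1} = -0.1533703 + (-0.1533703 − (-0.0590648))/3 = -0.1848055
I_{3,1} = -0.1741353 + (-0.1741353 − (-0.1533703))/3 = -0.1810570
I_{3,2} = -0.1810570 + (-0.1810570 − (-0.1848055))/15 = -0.1808071

-0.18081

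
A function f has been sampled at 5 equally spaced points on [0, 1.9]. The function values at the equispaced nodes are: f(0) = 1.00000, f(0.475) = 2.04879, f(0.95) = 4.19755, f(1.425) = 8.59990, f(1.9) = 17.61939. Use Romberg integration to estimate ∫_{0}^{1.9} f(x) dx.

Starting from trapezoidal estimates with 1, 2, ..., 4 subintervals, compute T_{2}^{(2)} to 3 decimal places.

T_{0}^{(0)} (trapezoid, 1 panel, h=1.9000): 17.68842
T_{1}^{(0)} (trapezoid, 2 panels, h=0.9500): 12.83188
T_{2}^{(0)} (trapezoid, 4 panels, h=0.4750): 11.47407
T_{1}^{(1)} = 12.83188 + (12.83188 − 17.68842)/3 = 11.21303
T_{2}^{(1)} = 11.47407 + (11.47407 − 12.83188)/3 = 11.02147
T_{2}^{(2)} = 11.02147 + (11.02147 − 11.21303)/15 = 11.00870

11.009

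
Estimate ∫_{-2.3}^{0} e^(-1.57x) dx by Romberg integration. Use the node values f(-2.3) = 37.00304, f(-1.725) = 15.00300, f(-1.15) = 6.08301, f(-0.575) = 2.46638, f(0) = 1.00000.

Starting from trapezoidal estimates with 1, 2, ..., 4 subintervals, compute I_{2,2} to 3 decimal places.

22.950

I_{0,0} (trapezoid, 1 panel, h=2.3000): 43.70350
I_{1,0} (trapezoid, 2 panels, h=1.1500): 28.84721
I_{2,0} (trapezoid, 4 panels, h=0.5750): 24.46850
I_{1,1} = 28.84721 + (28.84721 − 43.70350)/3 = 23.89511
I_{2,1} = 24.46850 + (24.46850 − 28.84721)/3 = 23.00893
I_{2,2} = 23.00893 + (23.00893 − 23.89511)/15 = 22.94985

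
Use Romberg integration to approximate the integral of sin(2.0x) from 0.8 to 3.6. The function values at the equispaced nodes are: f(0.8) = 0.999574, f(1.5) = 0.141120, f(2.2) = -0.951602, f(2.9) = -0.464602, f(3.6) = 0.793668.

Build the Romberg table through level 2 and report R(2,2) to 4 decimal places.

-0.2868

R(0,0) (trapezoid, 1 panel, h=2.8000): 2.510539
R(1,0) (trapezoid, 2 panels, h=1.4000): -0.076973
R(2,0) (trapezoid, 4 panels, h=0.7000): -0.264924
R(1,1) = -0.076973 + (-0.076973 − 2.510539)/3 = -0.939477
R(2,1) = -0.264924 + (-0.264924 − (-0.076973))/3 = -0.327574
R(2,2) = -0.327574 + (-0.327574 − (-0.939477))/15 = -0.286780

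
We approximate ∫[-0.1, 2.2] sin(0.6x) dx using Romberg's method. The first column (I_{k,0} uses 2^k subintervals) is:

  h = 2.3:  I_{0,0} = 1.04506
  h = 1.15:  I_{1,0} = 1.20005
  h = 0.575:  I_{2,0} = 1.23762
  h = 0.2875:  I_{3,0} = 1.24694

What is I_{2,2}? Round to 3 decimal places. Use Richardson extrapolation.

1.250

Richardson extrapolation on the trapezoidal column (denominator 4−1=3):
I_{1,1} = 1.20005 + (1.20005 − 1.04506)/3 = 1.25171
I_{2,1} = (4·1.23762 − 1.20005) / 3 = 1.25014
I_{2,2} = (16·1.25014 − 1.25171) / 15 = 1.25004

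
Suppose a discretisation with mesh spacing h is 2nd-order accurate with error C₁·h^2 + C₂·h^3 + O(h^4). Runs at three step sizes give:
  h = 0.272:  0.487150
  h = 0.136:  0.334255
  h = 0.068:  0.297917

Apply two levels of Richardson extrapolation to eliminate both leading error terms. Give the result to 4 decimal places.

First eliminate the h^2 term (factor 2^2 = 4):
  B₁ = (4·0.334255 − 0.487150)/3 = 0.283290
  B₂ = (4·0.297917 − 0.334255)/3 = 0.285804
Then eliminate the h^3 term (factor 2^3 = 8):
  (8·0.285804 − 0.283290)/7 = 0.286163

0.2862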